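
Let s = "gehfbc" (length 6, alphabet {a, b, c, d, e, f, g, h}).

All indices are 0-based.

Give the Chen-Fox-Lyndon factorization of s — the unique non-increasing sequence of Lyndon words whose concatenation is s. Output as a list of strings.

emit factor 1: 'g' (i=0, period=1)
emit factor 2: 'ehf' (i=1, period=3)
emit factor 3: 'bc' (i=4, period=2)

["g", "ehf", "bc"]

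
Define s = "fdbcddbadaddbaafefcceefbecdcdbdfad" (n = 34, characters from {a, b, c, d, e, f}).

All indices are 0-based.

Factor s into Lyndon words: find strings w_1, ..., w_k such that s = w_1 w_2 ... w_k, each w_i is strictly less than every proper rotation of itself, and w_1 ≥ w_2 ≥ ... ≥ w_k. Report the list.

["f", "d", "bcdd", "b", "adaddb", "aafefcceefbecdcdbdfad"]

emit factor 1: 'f' (i=0, period=1)
emit factor 2: 'd' (i=1, period=1)
emit factor 3: 'bcdd' (i=2, period=4)
emit factor 4: 'b' (i=6, period=1)
emit factor 5: 'adaddb' (i=7, period=6)
emit factor 6: 'aafefcceefbecdcdbdfad' (i=13, period=21)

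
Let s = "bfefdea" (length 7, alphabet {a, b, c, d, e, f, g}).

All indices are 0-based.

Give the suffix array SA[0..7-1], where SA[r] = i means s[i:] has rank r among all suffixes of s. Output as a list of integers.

sorted suffixes:
  #0 SA[0]=6  'a'
  #1 SA[1]=0  'bfefdea'
  #2 SA[2]=4  'dea'
  #3 SA[3]=5  'ea'
  #4 SA[4]=2  'efdea'
  #5 SA[5]=3  'fdea'
  #6 SA[6]=1  'fefdea'

[6, 0, 4, 5, 2, 3, 1]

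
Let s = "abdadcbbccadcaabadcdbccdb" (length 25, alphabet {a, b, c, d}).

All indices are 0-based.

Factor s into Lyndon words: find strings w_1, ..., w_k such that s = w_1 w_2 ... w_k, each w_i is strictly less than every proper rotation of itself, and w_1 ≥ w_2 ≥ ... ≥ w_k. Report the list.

emit factor 1: 'abdadcbbccadc' (i=0, period=13)
emit factor 2: 'aabadcdbccdb' (i=13, period=12)

["abdadcbbccadc", "aabadcdbccdb"]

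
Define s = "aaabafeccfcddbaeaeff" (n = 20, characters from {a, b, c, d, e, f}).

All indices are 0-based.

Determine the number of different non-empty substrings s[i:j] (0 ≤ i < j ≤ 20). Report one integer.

sorted suffixes:
  #0 SA[0]=0  'aaabafeccfcddbaeaeff'
  #1 SA[1]=1  'aabafeccfcddbaeaeff'
  #2 SA[2]=2  'abafeccfcddbaeaeff'
  #3 SA[3]=14  'aeaeff'
  #4 SA[4]=16  'aeff'
  #5 SA[5]=4  'afeccfcddbaeaeff'
  #6 SA[6]=13  'baeaeff'
  #7 SA[7]=3  'bafeccfcddbaeaeff'
  #8 SA[8]=7  'ccfcddbaeaeff'
  #9 SA[9]=10  'cddbaeaeff'
  #10 SA[10]=8  'cfcddbaeaeff'
  #11 SA[11]=12  'dbaeaeff'
  #12 SA[12]=11  'ddbaeaeff'
  #13 SA[13]=15  'eaeff'
  #14 SA[14]=6  'eccfcddbaeaeff'
  #15 SA[15]=17  'eff'
  #16 SA[16]=19  'f'
  #17 SA[17]=9  'fcddbaeaeff'
  #18 SA[18]=5  'feccfcddbaeaeff'
  #19 SA[19]=18  'ff'

SA = [0, 1, 2, 14, 16, 4, 13, 3, 7, 10, 8, 12, 11, 15, 6, 17, 19, 9, 5, 18]
rank  pair      lcp
   1  s[0:],s[1:]  2  'aa'
   2  s[1:],s[2:]  1  'a'
   3  s[2:],s[14:]  1  'a'
   4  s[14:],s[16:]  2  'ae'
   5  s[16:],s[4:]  1  'a'
   6  s[4:],s[13:]  0  ''
   7  s[13:],s[3:]  2  'ba'
   8  s[3:],s[7:]  0  ''
   9  s[7:],s[10:]  1  'c'
  10  s[10:],s[8:]  1  'c'
  11  s[8:],s[12:]  0  ''
  12  s[12:],s[11:]  1  'd'
  13  s[11:],s[15:]  0  ''
  14  s[15:],s[6:]  1  'e'
  15  s[6:],s[17:]  1  'e'
  16  s[17:],s[19:]  0  ''
  17  s[19:],s[9:]  1  'f'
  18  s[9:],s[5:]  1  'f'
  19  s[5:],s[18:]  1  'f'

n(n+1)/2 = 20·21/2 = 210
Σ LCP = 0 + 2 + 1 + 1 + 2 + 1 + 0 + 2 + 0 + 1 + 1 + 0 + 1 + 0 + 1 + 1 + 0 + 1 + 1 + 1 = 17
distinct = 210 − 17 = 193

193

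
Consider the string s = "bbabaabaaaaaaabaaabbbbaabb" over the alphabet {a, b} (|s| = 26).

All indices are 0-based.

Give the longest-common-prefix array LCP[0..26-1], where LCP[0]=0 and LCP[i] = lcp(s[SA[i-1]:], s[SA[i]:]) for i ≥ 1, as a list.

sorted suffixes:
  #0 SA[0]=7  'aaaaaaabaaabbbbaabb'
  #1 SA[1]=8  'aaaaaabaaabbbbaabb'
  #2 SA[2]=9  'aaaaabaaabbbbaabb'
  #3 SA[3]=10  'aaaabaaabbbbaabb'
  #4 SA[4]=11  'aaabaaabbbbaabb'
  #5 SA[5]=15  'aaabbbbaabb'
  #6 SA[6]=4  'aabaaaaaaabaaabbbbaabb'
  #7 SA[7]=12  'aabaaabbbbaabb'
  #8 SA[8]=22  'aabb'
  #9 SA[9]=16  'aabbbbaabb'
  #10 SA[10]=5  'abaaaaaaabaaabbbbaabb'
  #11 SA[11]=13  'abaaabbbbaabb'
  #12 SA[12]=2  'abaabaaaaaaabaaabbbbaabb'
  #13 SA[13]=23  'abb'
  #14 SA[14]=17  'abbbbaabb'
  #15 SA[15]=25  'b'
  #16 SA[16]=6  'baaaaaaabaaabbbbaabb'
  #17 SA[17]=14  'baaabbbbaabb'
  #18 SA[18]=3  'baabaaaaaaabaaabbbbaabb'
  #19 SA[19]=21  'baabb'
  #20 SA[20]=1  'babaabaaaaaaabaaabbbbaabb'
  #21 SA[21]=24  'bb'
  #22 SA[22]=20  'bbaabb'
  #23 SA[23]=0  'bbabaabaaaaaaabaaabbbbaabb'
  #24 SA[24]=19  'bbbaabb'
  #25 SA[25]=18  'bbbbaabb'

SA = [7, 8, 9, 10, 11, 15, 4, 12, 22, 16, 5, 13, 2, 23, 17, 25, 6, 14, 3, 21, 1, 24, 20, 0, 19, 18]
rank  pair      lcp
   1  s[7:],s[8:]  6  'aaaaaa'
   2  s[8:],s[9:]  5  'aaaaa'
   3  s[9:],s[10:]  4  'aaaa'
   4  s[10:],s[11:]  3  'aaa'
   5  s[11:],s[15:]  4  'aaab'
   6  s[15:],s[4:]  2  'aa'
   7  s[4:],s[12:]  6  'aabaaa'
   8  s[12:],s[22:]  3  'aab'
   9  s[22:],s[16:]  4  'aabb'
  10  s[16:],s[5:]  1  'a'
  11  s[5:],s[13:]  5  'abaaa'
  12  s[13:],s[2:]  4  'abaa'
  13  s[2:],s[23:]  2  'ab'
  14  s[23:],s[17:]  3  'abb'
  15  s[17:],s[25:]  0  ''
  16  s[25:],s[6:]  1  'b'
  17  s[6:],s[14:]  4  'baaa'
  18  s[14:],s[3:]  3  'baa'
  19  s[3:],s[21:]  4  'baab'
  20  s[21:],s[1:]  2  'ba'
  21  s[1:],s[24:]  1  'b'
  22  s[24:],s[20:]  2  'bb'
  23  s[20:],s[0:]  3  'bba'
  24  s[0:],s[19:]  2  'bb'
  25  s[19:],s[18:]  3  'bbb'

[0, 6, 5, 4, 3, 4, 2, 6, 3, 4, 1, 5, 4, 2, 3, 0, 1, 4, 3, 4, 2, 1, 2, 3, 2, 3]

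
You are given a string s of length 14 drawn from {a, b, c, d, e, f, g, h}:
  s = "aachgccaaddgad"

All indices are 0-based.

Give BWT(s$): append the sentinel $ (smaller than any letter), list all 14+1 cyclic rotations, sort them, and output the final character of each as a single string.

rank  rotation         last
    0  $aachgccaaddgad  d
    1  aachgccaaddgad$  $
    2  aaddgad$aachgcc  c
    3  achgccaaddgad$a  a
    4  ad$aachgccaaddg  g
    5  addgad$aachgcca  a
    6  caaddgad$aachgc  c
    7  ccaaddgad$aachg  g
    8  chgccaaddgad$aa  a
    9  d$aachgccaaddga  a
   10  ddgad$aachgccaa  a
   11  dgad$aachgccaad  d
   12  gad$aachgccaadd  d
   13  gccaaddgad$aach  h
   14  hgccaaddgad$aac  c

d$cagacgaaaddhc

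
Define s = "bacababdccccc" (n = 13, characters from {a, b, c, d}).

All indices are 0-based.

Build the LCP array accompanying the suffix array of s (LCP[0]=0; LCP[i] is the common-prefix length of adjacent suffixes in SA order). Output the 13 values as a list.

sorted suffixes:
  #0 SA[0]=3  'ababdccccc'
  #1 SA[1]=5  'abdccccc'
  #2 SA[2]=1  'acababdccccc'
  #3 SA[3]=4  'babdccccc'
  #4 SA[4]=0  'bacababdccccc'
  #5 SA[5]=6  'bdccccc'
  #6 SA[6]=12  'c'
  #7 SA[7]=2  'cababdccccc'
  #8 SA[8]=11  'cc'
  #9 SA[9]=10  'ccc'
  #10 SA[10]=9  'cccc'
  #11 SA[11]=8  'ccccc'
  #12 SA[12]=7  'dccccc'

SA = [3, 5, 1, 4, 0, 6, 12, 2, 11, 10, 9, 8, 7]
rank  pair      lcp
   1  s[3:],s[5:]  2  'ab'
   2  s[5:],s[1:]  1  'a'
   3  s[1:],s[4:]  0  ''
   4  s[4:],s[0:]  2  'ba'
   5  s[0:],s[6:]  1  'b'
   6  s[6:],s[12:]  0  ''
   7  s[12:],s[2:]  1  'c'
   8  s[2:],s[11:]  1  'c'
   9  s[11:],s[10:]  2  'cc'
  10  s[10:],s[9:]  3  'ccc'
  11  s[9:],s[8:]  4  'cccc'
  12  s[8:],s[7:]  0  ''

[0, 2, 1, 0, 2, 1, 0, 1, 1, 2, 3, 4, 0]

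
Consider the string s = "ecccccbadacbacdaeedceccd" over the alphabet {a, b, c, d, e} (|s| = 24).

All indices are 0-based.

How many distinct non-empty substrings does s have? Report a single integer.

sorted suffixes:
  #0 SA[0]=9  'acbacdaeedceccd'
  #1 SA[1]=12  'acdaeedceccd'
  #2 SA[2]=7  'adacbacdaeedceccd'
  #3 SA[3]=15  'aeedceccd'
  #4 SA[4]=11  'bacdaeedceccd'
  #5 SA[5]=6  'badacbacdaeedceccd'
  #6 SA[6]=10  'cbacdaeedceccd'
  #7 SA[7]=5  'cbadacbacdaeedceccd'
  #8 SA[8]=4  'ccbadacbacdaeedceccd'
  #9 SA[9]=3  'cccbadacbacdaeedceccd'
  #10 SA[10]=2  'ccccbadacbacdaeedceccd'
  #11 SA[11]=1  'cccccbadacbacdaeedceccd'
  #12 SA[12]=21  'ccd'
  #13 SA[13]=22  'cd'
  #14 SA[14]=13  'cdaeedceccd'
  #15 SA[15]=19  'ceccd'
  #16 SA[16]=23  'd'
  #17 SA[17]=8  'dacbacdaeedceccd'
  #18 SA[18]=14  'daeedceccd'
  #19 SA[19]=18  'dceccd'
  #20 SA[20]=0  'ecccccbadacbacdaeedceccd'
  #21 SA[21]=20  'eccd'
  #22 SA[22]=17  'edceccd'
  #23 SA[23]=16  'eedceccd'

SA = [9, 12, 7, 15, 11, 6, 10, 5, 4, 3, 2, 1, 21, 22, 13, 19, 23, 8, 14, 18, 0, 20, 17, 16]
[i] adj suffixes → lcp
  [1] 9/12 → 2 ('ac')
  [2] 12/7 → 1 ('a')
  [3] 7/15 → 1 ('a')
  [4] 15/11 → 0 ('')
  [5] 11/6 → 2 ('ba')
  [6] 6/10 → 0 ('')
  [7] 10/5 → 3 ('cba')
  [8] 5/4 → 1 ('c')
  [9] 4/3 → 2 ('cc')
  [10] 3/2 → 3 ('ccc')
  [11] 2/1 → 4 ('cccc')
  [12] 1/21 → 2 ('cc')
  [13] 21/22 → 1 ('c')
  [14] 22/13 → 2 ('cd')
  [15] 13/19 → 1 ('c')
  [16] 19/23 → 0 ('')
  [17] 23/8 → 1 ('d')
  [18] 8/14 → 2 ('da')
  [19] 14/18 → 1 ('d')
  [20] 18/0 → 0 ('')
  [21] 0/20 → 3 ('ecc')
  [22] 20/17 → 1 ('e')
  [23] 17/16 → 1 ('e')

n(n+1)/2 = 24·25/2 = 300
Σ LCP = 0 + 2 + 1 + 1 + 0 + 2 + 0 + 3 + 1 + 2 + 3 + 4 + 2 + 1 + 2 + 1 + 0 + 1 + 2 + 1 + 0 + 3 + 1 + 1 = 34
distinct = 300 − 34 = 266

266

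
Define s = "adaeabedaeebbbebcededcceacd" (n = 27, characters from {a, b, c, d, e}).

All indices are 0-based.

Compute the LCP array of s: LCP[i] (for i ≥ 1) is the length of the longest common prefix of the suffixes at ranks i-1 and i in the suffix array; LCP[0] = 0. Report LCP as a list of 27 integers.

sorted suffixes:
  #0 SA[0]=4  'abedaeebbbebcededcceacd'
  #1 SA[1]=24  'acd'
  #2 SA[2]=0  'adaeabedaeebbbebcededcceacd'
  #3 SA[3]=2  'aeabedaeebbbebcededcceacd'
  #4 SA[4]=8  'aeebbbebcededcceacd'
  #5 SA[5]=11  'bbbebcededcceacd'
  #6 SA[6]=12  'bbebcededcceacd'
  #7 SA[7]=15  'bcededcceacd'
  #8 SA[8]=13  'bebcededcceacd'
  #9 SA[9]=5  'bedaeebbbebcededcceacd'
  #10 SA[10]=21  'cceacd'
  #11 SA[11]=25  'cd'
  #12 SA[12]=22  'ceacd'
  #13 SA[13]=16  'cededcceacd'
  #14 SA[14]=26  'd'
  #15 SA[15]=1  'daeabedaeebbbebcededcceacd'
  #16 SA[16]=7  'daeebbbebcededcceacd'
  #17 SA[17]=20  'dcceacd'
  #18 SA[18]=18  'dedcceacd'
  #19 SA[19]=3  'eabedaeebbbebcededcceacd'
  #20 SA[20]=23  'eacd'
  #21 SA[21]=10  'ebbbebcededcceacd'
  #22 SA[22]=14  'ebcededcceacd'
  #23 SA[23]=6  'edaeebbbebcededcceacd'
  #24 SA[24]=19  'edcceacd'
  #25 SA[25]=17  'ededcceacd'
  #26 SA[26]=9  'eebbbebcededcceacd'

SA = [4, 24, 0, 2, 8, 11, 12, 15, 13, 5, 21, 25, 22, 16, 26, 1, 7, 20, 18, 3, 23, 10, 14, 6, 19, 17, 9]
rank  pair      lcp
   1  s[4:],s[24:]  1  'a'
   2  s[24:],s[0:]  1  'a'
   3  s[0:],s[2:]  1  'a'
   4  s[2:],s[8:]  2  'ae'
   5  s[8:],s[11:]  0  ''
   6  s[11:],s[12:]  2  'bb'
   7  s[12:],s[15:]  1  'b'
   8  s[15:],s[13:]  1  'b'
   9  s[13:],s[5:]  2  'be'
  10  s[5:],s[21:]  0  ''
  11  s[21:],s[25:]  1  'c'
  12  s[25:],s[22:]  1  'c'
  13  s[22:],s[16:]  2  'ce'
  14  s[16:],s[26:]  0  ''
  15  s[26:],s[1:]  1  'd'
  16  s[1:],s[7:]  3  'dae'
  17  s[7:],s[20:]  1  'd'
  18  s[20:],s[18:]  1  'd'
  19  s[18:],s[3:]  0  ''
  20  s[3:],s[23:]  2  'ea'
  21  s[23:],s[10:]  1  'e'
  22  s[10:],s[14:]  2  'eb'
  23  s[14:],s[6:]  1  'e'
  24  s[6:],s[19:]  2  'ed'
  25  s[19:],s[17:]  2  'ed'
  26  s[17:],s[9:]  1  'e'

[0, 1, 1, 1, 2, 0, 2, 1, 1, 2, 0, 1, 1, 2, 0, 1, 3, 1, 1, 0, 2, 1, 2, 1, 2, 2, 1]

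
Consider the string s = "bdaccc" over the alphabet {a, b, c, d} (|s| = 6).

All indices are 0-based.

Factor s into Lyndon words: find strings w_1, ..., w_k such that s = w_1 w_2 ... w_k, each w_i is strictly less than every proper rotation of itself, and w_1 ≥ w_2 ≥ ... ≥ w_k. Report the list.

emit factor 1: 'bd' (i=0, period=2)
emit factor 2: 'accc' (i=2, period=4)

["bd", "accc"]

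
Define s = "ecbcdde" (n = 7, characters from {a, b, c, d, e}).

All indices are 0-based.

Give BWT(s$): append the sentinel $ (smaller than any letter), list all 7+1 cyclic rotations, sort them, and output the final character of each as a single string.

ecebcdd$

rank  rotation  last
    0  $ecbcdde  e
    1  bcdde$ec  c
    2  cbcdde$e  e
    3  cdde$ecb  b
    4  dde$ecbc  c
    5  de$ecbcd  d
    6  e$ecbcdd  d
    7  ecbcdde$  $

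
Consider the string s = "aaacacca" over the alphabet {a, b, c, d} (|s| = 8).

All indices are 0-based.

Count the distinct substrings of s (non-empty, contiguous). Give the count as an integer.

27

rank→(start, suffix):
  0 → (7, 'a')
  1 → (0, 'aaacacca')
  2 → (1, 'aacacca')
  3 → (2, 'acacca')
  4 → (4, 'acca')
  5 → (6, 'ca')
  6 → (3, 'cacca')
  7 → (5, 'cca')

SA = [7, 0, 1, 2, 4, 6, 3, 5]
rank  pair      lcp
   1  s[7:],s[0:]  1  'a'
   2  s[0:],s[1:]  2  'aa'
   3  s[1:],s[2:]  1  'a'
   4  s[2:],s[4:]  2  'ac'
   5  s[4:],s[6:]  0  ''
   6  s[6:],s[3:]  2  'ca'
   7  s[3:],s[5:]  1  'c'

n(n+1)/2 = 8·9/2 = 36
Σ LCP = 0 + 1 + 2 + 1 + 2 + 0 + 2 + 1 = 9
distinct = 36 − 9 = 27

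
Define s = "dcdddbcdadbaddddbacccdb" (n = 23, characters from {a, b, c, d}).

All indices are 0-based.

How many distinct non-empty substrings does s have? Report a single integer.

rank→(start, suffix):
  0 → (17, 'acccdb')
  1 → (8, 'adbaddddbacccdb')
  2 → (11, 'addddbacccdb')
  3 → (22, 'b')
  4 → (16, 'bacccdb')
  5 → (10, 'baddddbacccdb')
  6 → (5, 'bcdadbaddddbacccdb')
  7 → (18, 'cccdb')
  8 → (19, 'ccdb')
  9 → (6, 'cdadbaddddbacccdb')
  10 → (20, 'cdb')
  11 → (1, 'cdddbcdadbaddddbacccdb')
  12 → (7, 'dadbaddddbacccdb')
  13 → (21, 'db')
  14 → (15, 'dbacccdb')
  15 → (9, 'dbaddddbacccdb')
  16 → (4, 'dbcdadbaddddbacccdb')
  17 → (0, 'dcdddbcdadbaddddbacccdb')
  18 → (14, 'ddbacccdb')
  19 → (3, 'ddbcdadbaddddbacccdb')
  20 → (13, 'dddbacccdb')
  21 → (2, 'dddbcdadbaddddbacccdb')
  22 → (12, 'ddddbacccdb')

SA = [17, 8, 11, 22, 16, 10, 5, 18, 19, 6, 20, 1, 7, 21, 15, 9, 4, 0, 14, 3, 13, 2, 12]
[i] adj suffixes → lcp
  [1] 17/8 → 1 ('a')
  [2] 8/11 → 2 ('ad')
  [3] 11/22 → 0 ('')
  [4] 22/16 → 1 ('b')
  [5] 16/10 → 2 ('ba')
  [6] 10/5 → 1 ('b')
  [7] 5/18 → 0 ('')
  [8] 18/19 → 2 ('cc')
  [9] 19/6 → 1 ('c')
  [10] 6/20 → 2 ('cd')
  [11] 20/1 → 2 ('cd')
  [12] 1/7 → 0 ('')
  [13] 7/21 → 1 ('d')
  [14] 21/15 → 2 ('db')
  [15] 15/9 → 3 ('dba')
  [16] 9/4 → 2 ('db')
  [17] 4/0 → 1 ('d')
  [18] 0/14 → 1 ('d')
  [19] 14/3 → 3 ('ddb')
  [20] 3/13 → 2 ('dd')
  [21] 13/2 → 4 ('dddb')
  [22] 2/12 → 3 ('ddd')

n(n+1)/2 = 23·24/2 = 276
Σ LCP = 0 + 1 + 2 + 0 + 1 + 2 + 1 + 0 + 2 + 1 + 2 + 2 + 0 + 1 + 2 + 3 + 2 + 1 + 1 + 3 + 2 + 4 + 3 = 36
distinct = 276 − 36 = 240

240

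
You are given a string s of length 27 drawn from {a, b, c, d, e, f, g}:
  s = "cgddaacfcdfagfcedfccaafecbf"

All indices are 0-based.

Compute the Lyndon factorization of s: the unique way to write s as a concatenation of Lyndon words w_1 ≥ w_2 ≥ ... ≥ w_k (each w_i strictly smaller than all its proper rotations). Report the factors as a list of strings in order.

["cgdd", "aacfcdfagfcedfccaafecbf"]

emit factor 1: 'cgdd' (i=0, period=4)
emit factor 2: 'aacfcdfagfcedfccaafecbf' (i=4, period=23)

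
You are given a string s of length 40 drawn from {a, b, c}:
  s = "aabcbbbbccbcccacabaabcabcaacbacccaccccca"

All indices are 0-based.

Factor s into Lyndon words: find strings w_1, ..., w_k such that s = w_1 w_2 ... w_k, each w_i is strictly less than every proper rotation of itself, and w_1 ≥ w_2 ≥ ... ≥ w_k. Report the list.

["aabcbbbbccbcccacab", "aabcabcaacbacccaccccc", "a"]

emit factor 1: 'aabcbbbbccbcccacab' (i=0, period=18)
emit factor 2: 'aabcabcaacbacccaccccc' (i=18, period=21)
emit factor 3: 'a' (i=39, period=1)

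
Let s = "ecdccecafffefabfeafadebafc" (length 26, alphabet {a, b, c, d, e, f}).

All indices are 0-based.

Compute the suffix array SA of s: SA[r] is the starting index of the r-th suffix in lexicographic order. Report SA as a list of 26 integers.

[13, 19, 17, 23, 7, 22, 14, 25, 6, 3, 1, 4, 2, 20, 16, 21, 5, 0, 11, 12, 18, 24, 15, 10, 9, 8]

rank→(start, suffix):
  0 → (13, 'abfeafadebafc')
  1 → (19, 'adebafc')
  2 → (17, 'afadebafc')
  3 → (23, 'afc')
  4 → (7, 'afffefabfeafadebafc')
  5 → (22, 'bafc')
  6 → (14, 'bfeafadebafc')
  7 → (25, 'c')
  8 → (6, 'cafffefabfeafadebafc')
  9 → (3, 'ccecafffefabfeafadebafc')
  10 → (1, 'cdccecafffefabfeafadebafc')
  11 → (4, 'cecafffefabfeafadebafc')
  12 → (2, 'dccecafffefabfeafadebafc')
  13 → (20, 'debafc')
  14 → (16, 'eafadebafc')
  15 → (21, 'ebafc')
  16 → (5, 'ecafffefabfeafadebafc')
  17 → (0, 'ecdccecafffefabfeafadebafc')
  18 → (11, 'efabfeafadebafc')
  19 → (12, 'fabfeafadebafc')
  20 → (18, 'fadebafc')
  21 → (24, 'fc')
  22 → (15, 'feafadebafc')
  23 → (10, 'fefabfeafadebafc')
  24 → (9, 'ffefabfeafadebafc')
  25 → (8, 'fffefabfeafadebafc')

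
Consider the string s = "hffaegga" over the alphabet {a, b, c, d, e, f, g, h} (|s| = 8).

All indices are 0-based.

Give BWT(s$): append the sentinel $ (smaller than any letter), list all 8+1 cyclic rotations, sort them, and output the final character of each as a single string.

agfafhge$

rank  rotation   last
    0  $hffaegga  a
    1  a$hffaegg  g
    2  aegga$hff  f
    3  egga$hffa  a
    4  faegga$hf  f
    5  ffaegga$h  h
    6  ga$hffaeg  g
    7  gga$hffae  e
    8  hffaegga$  $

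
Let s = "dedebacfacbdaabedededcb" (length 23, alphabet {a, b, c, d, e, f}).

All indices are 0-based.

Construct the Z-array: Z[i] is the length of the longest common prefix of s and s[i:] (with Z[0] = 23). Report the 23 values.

Z[0]=23
i=1: i≥r, start 0; Z[1]=0
i=2: i≥r, start 0; Z[2]=2 extend→box=[2,4)
i=3: min(r-i=1, Z[1]=0)=0; Z[3]=0
i=4: i≥r, start 0; Z[4]=0
i=5: i≥r, start 0; Z[5]=0
i=6: i≥r, start 0; Z[6]=0
i=7: i≥r, start 0; Z[7]=0
i=8: i≥r, start 0; Z[8]=0
i=9: i≥r, start 0; Z[9]=0
i=10: i≥r, start 0; Z[10]=0
i=11: i≥r, start 0; Z[11]=1 extend→box=[11,12)
i=12: i≥r, start 0; Z[12]=0
i=13: i≥r, start 0; Z[13]=0
i=14: i≥r, start 0; Z[14]=0
i=15: i≥r, start 0; Z[15]=0
i=16: i≥r, start 0; Z[16]=4 extend→box=[16,20)
i=17: min(r-i=3, Z[1]=0)=0; Z[17]=0
i=18: min(r-i=2, Z[2]=2)=2; Z[18]=3 extend→box=[18,21)
i=19: min(r-i=2, Z[1]=0)=0; Z[19]=0
i=20: min(r-i=1, Z[2]=2)=1; Z[20]=1
i=21: i≥r, start 0; Z[21]=0
i=22: i≥r, start 0; Z[22]=0

[23, 0, 2, 0, 0, 0, 0, 0, 0, 0, 0, 1, 0, 0, 0, 0, 4, 0, 3, 0, 1, 0, 0]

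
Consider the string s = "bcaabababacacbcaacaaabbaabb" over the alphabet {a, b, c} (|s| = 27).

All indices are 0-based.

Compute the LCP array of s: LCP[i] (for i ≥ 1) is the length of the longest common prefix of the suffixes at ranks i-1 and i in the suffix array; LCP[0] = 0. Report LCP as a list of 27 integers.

[0, 2, 3, 4, 2, 1, 5, 3, 2, 3, 1, 3, 2, 0, 1, 2, 4, 2, 1, 2, 1, 4, 0, 3, 3, 2, 1]

sorted suffixes:
  #0 SA[0]=18  'aaabbaabb'
  #1 SA[1]=2  'aabababacacbcaacaaabbaabb'
  #2 SA[2]=23  'aabb'
  #3 SA[3]=19  'aabbaabb'
  #4 SA[4]=15  'aacaaabbaabb'
  #5 SA[5]=3  'abababacacbcaacaaabbaabb'
  #6 SA[6]=5  'ababacacbcaacaaabbaabb'
  #7 SA[7]=7  'abacacbcaacaaabbaabb'
  #8 SA[8]=24  'abb'
  #9 SA[9]=20  'abbaabb'
  #10 SA[10]=16  'acaaabbaabb'
  #11 SA[11]=9  'acacbcaacaaabbaabb'
  #12 SA[12]=11  'acbcaacaaabbaabb'
  #13 SA[13]=26  'b'
  #14 SA[14]=22  'baabb'
  #15 SA[15]=4  'bababacacbcaacaaabbaabb'
  #16 SA[16]=6  'babacacbcaacaaabbaabb'
  #17 SA[17]=8  'bacacbcaacaaabbaabb'
  #18 SA[18]=25  'bb'
  #19 SA[19]=21  'bbaabb'
  #20 SA[20]=0  'bcaabababacacbcaacaaabbaabb'
  #21 SA[21]=13  'bcaacaaabbaabb'
  #22 SA[22]=17  'caaabbaabb'
  #23 SA[23]=1  'caabababacacbcaacaaabbaabb'
  #24 SA[24]=14  'caacaaabbaabb'
  #25 SA[25]=10  'cacbcaacaaabbaabb'
  #26 SA[26]=12  'cbcaacaaabbaabb'

SA = [18, 2, 23, 19, 15, 3, 5, 7, 24, 20, 16, 9, 11, 26, 22, 4, 6, 8, 25, 21, 0, 13, 17, 1, 14, 10, 12]
rank  pair      lcp
   1  s[18:],s[2:]  2  'aa'
   2  s[2:],s[23:]  3  'aab'
   3  s[23:],s[19:]  4  'aabb'
   4  s[19:],s[15:]  2  'aa'
   5  s[15:],s[3:]  1  'a'
   6  s[3:],s[5:]  5  'ababa'
   7  s[5:],s[7:]  3  'aba'
   8  s[7:],s[24:]  2  'ab'
   9  s[24:],s[20:]  3  'abb'
  10  s[20:],s[16:]  1  'a'
  11  s[16:],s[9:]  3  'aca'
  12  s[9:],s[11:]  2  'ac'
  13  s[11:],s[26:]  0  ''
  14  s[26:],s[22:]  1  'b'
  15  s[22:],s[4:]  2  'ba'
  16  s[4:],s[6:]  4  'baba'
  17  s[6:],s[8:]  2  'ba'
  18  s[8:],s[25:]  1  'b'
  19  s[25:],s[21:]  2  'bb'
  20  s[21:],s[0:]  1  'b'
  21  s[0:],s[13:]  4  'bcaa'
  22  s[13:],s[17:]  0  ''
  23  s[17:],s[1:]  3  'caa'
  24  s[1:],s[14:]  3  'caa'
  25  s[14:],s[10:]  2  'ca'
  26  s[10:],s[12:]  1  'c'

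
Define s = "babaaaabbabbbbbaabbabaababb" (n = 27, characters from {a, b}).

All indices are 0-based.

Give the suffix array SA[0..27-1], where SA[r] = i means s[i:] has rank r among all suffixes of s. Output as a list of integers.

[3, 4, 21, 15, 5, 1, 19, 22, 24, 16, 6, 9, 26, 2, 20, 14, 0, 18, 23, 8, 25, 13, 17, 7, 12, 11, 10]

sorted suffixes:
  #0 SA[0]=3  'aaaabbabbbbbaabbabaababb'
  #1 SA[1]=4  'aaabbabbbbbaabbabaababb'
  #2 SA[2]=21  'aababb'
  #3 SA[3]=15  'aabbabaababb'
  #4 SA[4]=5  'aabbabbbbbaabbabaababb'
  #5 SA[5]=1  'abaaaabbabbbbbaabbabaababb'
  #6 SA[6]=19  'abaababb'
  #7 SA[7]=22  'ababb'
  #8 SA[8]=24  'abb'
  #9 SA[9]=16  'abbabaababb'
  #10 SA[10]=6  'abbabbbbbaabbabaababb'
  #11 SA[11]=9  'abbbbbaabbabaababb'
  #12 SA[12]=26  'b'
  #13 SA[13]=2  'baaaabbabbbbbaabbabaababb'
  #14 SA[14]=20  'baababb'
  #15 SA[15]=14  'baabbabaababb'
  #16 SA[16]=0  'babaaaabbabbbbbaabbabaababb'
  #17 SA[17]=18  'babaababb'
  #18 SA[18]=23  'babb'
  #19 SA[19]=8  'babbbbbaabbabaababb'
  #20 SA[20]=25  'bb'
  #21 SA[21]=13  'bbaabbabaababb'
  #22 SA[22]=17  'bbabaababb'
  #23 SA[23]=7  'bbabbbbbaabbabaababb'
  #24 SA[24]=12  'bbbaabbabaababb'
  #25 SA[25]=11  'bbbbaabbabaababb'
  #26 SA[26]=10  'bbbbbaabbabaababb'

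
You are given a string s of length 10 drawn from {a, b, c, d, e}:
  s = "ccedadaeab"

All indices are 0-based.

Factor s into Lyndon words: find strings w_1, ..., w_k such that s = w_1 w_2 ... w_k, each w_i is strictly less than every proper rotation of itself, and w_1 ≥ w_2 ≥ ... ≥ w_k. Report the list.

emit factor 1: 'cced' (i=0, period=4)
emit factor 2: 'adae' (i=4, period=4)
emit factor 3: 'ab' (i=8, period=2)

["cced", "adae", "ab"]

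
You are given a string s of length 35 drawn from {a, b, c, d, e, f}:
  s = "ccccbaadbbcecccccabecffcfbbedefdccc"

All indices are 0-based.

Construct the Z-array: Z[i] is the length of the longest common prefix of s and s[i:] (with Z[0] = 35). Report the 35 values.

Z[0]=35
i=1: outside box; Z[1]=3 grow→box=[1,4)
i=2: min(r-i=2, Z[1]=3)=2; Z[2]=2
i=3: min(r-i=1, Z[2]=2)=1; Z[3]=1
i=4: outside box; Z[4]=0
i=5: outside box; Z[5]=0
i=6: outside box; Z[6]=0
i=7: outside box; Z[7]=0
i=8: outside box; Z[8]=0
i=9: outside box; Z[9]=0
i=10: outside box; Z[10]=1 grow→box=[10,11)
i=11: outside box; Z[11]=0
i=12: outside box; Z[12]=4 grow→box=[12,16)
i=13: min(r-i=3, Z[1]=3)=3; Z[13]=4 grow→box=[13,17)
i=14: min(r-i=3, Z[1]=3)=3; Z[14]=3
i=15: min(r-i=2, Z[2]=2)=2; Z[15]=2
i=16: min(r-i=1, Z[3]=1)=1; Z[16]=1
i=17: outside box; Z[17]=0
i=18: outside box; Z[18]=0
i=19: outside box; Z[19]=0
i=20: outside box; Z[20]=1 grow→box=[20,21)
i=21: outside box; Z[21]=0
i=22: outside box; Z[22]=0
i=23: outside box; Z[23]=1 grow→box=[23,24)
i=24: outside box; Z[24]=0
i=25: outside box; Z[25]=0
i=26: outside box; Z[26]=0
i=27: outside box; Z[27]=0
i=28: outside box; Z[28]=0
i=29: outside box; Z[29]=0
i=30: outside box; Z[30]=0
i=31: outside box; Z[31]=0
i=32: outside box; Z[32]=3 grow→box=[32,35)
i=33: min(r-i=2, Z[1]=3)=2; Z[33]=2
i=34: min(r-i=1, Z[2]=2)=1; Z[34]=1

[35, 3, 2, 1, 0, 0, 0, 0, 0, 0, 1, 0, 4, 4, 3, 2, 1, 0, 0, 0, 1, 0, 0, 1, 0, 0, 0, 0, 0, 0, 0, 0, 3, 2, 1]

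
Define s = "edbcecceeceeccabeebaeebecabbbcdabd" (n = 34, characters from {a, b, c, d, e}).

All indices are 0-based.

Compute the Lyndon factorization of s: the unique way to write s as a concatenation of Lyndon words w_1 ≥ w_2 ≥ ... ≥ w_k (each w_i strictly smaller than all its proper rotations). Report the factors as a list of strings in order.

emit factor 1: 'e' (i=0, period=1)
emit factor 2: 'd' (i=1, period=1)
emit factor 3: 'bcecceeceecc' (i=2, period=12)
emit factor 4: 'abeebaeebec' (i=14, period=11)
emit factor 5: 'abbbcdabd' (i=25, period=9)

["e", "d", "bcecceeceecc", "abeebaeebec", "abbbcdabd"]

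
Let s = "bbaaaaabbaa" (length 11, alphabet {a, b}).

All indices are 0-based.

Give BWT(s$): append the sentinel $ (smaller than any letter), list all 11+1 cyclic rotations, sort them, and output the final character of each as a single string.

aabbaaaabba$

rank  rotation      last
    0  $bbaaaaabbaa  a
    1  a$bbaaaaabba  a
    2  aa$bbaaaaabb  b
    3  aaaaabbaa$bb  b
    4  aaaabbaa$bba  a
    5  aaabbaa$bbaa  a
    6  aabbaa$bbaaa  a
    7  abbaa$bbaaaa  a
    8  baa$bbaaaaab  b
    9  baaaaabbaa$b  b
   10  bbaa$bbaaaaa  a
   11  bbaaaaabbaa$  $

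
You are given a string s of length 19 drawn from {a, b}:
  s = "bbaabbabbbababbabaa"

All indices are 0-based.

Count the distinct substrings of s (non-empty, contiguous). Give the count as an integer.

sorted suffixes:
  #0 SA[0]=18  'a'
  #1 SA[1]=17  'aa'
  #2 SA[2]=2  'aabbabbbababbabaa'
  #3 SA[3]=15  'abaa'
  #4 SA[4]=10  'ababbabaa'
  #5 SA[5]=12  'abbabaa'
  #6 SA[6]=3  'abbabbbababbabaa'
  #7 SA[7]=6  'abbbababbabaa'
  #8 SA[8]=16  'baa'
  #9 SA[9]=1  'baabbabbbababbabaa'
  #10 SA[10]=14  'babaa'
  #11 SA[11]=9  'bababbabaa'
  #12 SA[12]=11  'babbabaa'
  #13 SA[13]=5  'babbbababbabaa'
  #14 SA[14]=0  'bbaabbabbbababbabaa'
  #15 SA[15]=13  'bbabaa'
  #16 SA[16]=8  'bbababbabaa'
  #17 SA[17]=4  'bbabbbababbabaa'
  #18 SA[18]=7  'bbbababbabaa'

SA = [18, 17, 2, 15, 10, 12, 3, 6, 16, 1, 14, 9, 11, 5, 0, 13, 8, 4, 7]
rank  pair      lcp
   1  s[18:],s[17:]  1  'a'
   2  s[17:],s[2:]  2  'aa'
   3  s[2:],s[15:]  1  'a'
   4  s[15:],s[10:]  3  'aba'
   5  s[10:],s[12:]  2  'ab'
   6  s[12:],s[3:]  5  'abbab'
   7  s[3:],s[6:]  3  'abb'
   8  s[6:],s[16:]  0  ''
   9  s[16:],s[1:]  3  'baa'
  10  s[1:],s[14:]  2  'ba'
  11  s[14:],s[9:]  4  'baba'
  12  s[9:],s[11:]  3  'bab'
  13  s[11:],s[5:]  4  'babb'
  14  s[5:],s[0:]  1  'b'
  15  s[0:],s[13:]  3  'bba'
  16  s[13:],s[8:]  5  'bbaba'
  17  s[8:],s[4:]  4  'bbab'
  18  s[4:],s[7:]  2  'bb'

n(n+1)/2 = 19·20/2 = 190
Σ LCP = 0 + 1 + 2 + 1 + 3 + 2 + 5 + 3 + 0 + 3 + 2 + 4 + 3 + 4 + 1 + 3 + 5 + 4 + 2 = 48
distinct = 190 − 48 = 142

142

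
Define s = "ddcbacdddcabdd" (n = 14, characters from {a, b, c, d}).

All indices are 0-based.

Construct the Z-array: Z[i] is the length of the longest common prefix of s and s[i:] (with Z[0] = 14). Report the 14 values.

Z[0]=14
i=1: i≥r, start 0; Z[1]=1 extend→box=[1,2)
i=2: i≥r, start 0; Z[2]=0
i=3: i≥r, start 0; Z[3]=0
i=4: i≥r, start 0; Z[4]=0
i=5: i≥r, start 0; Z[5]=0
i=6: i≥r, start 0; Z[6]=2 extend→box=[6,8)
i=7: min(r-i=1, Z[1]=1)=1; Z[7]=3 extend→box=[7,10)
i=8: min(r-i=2, Z[1]=1)=1; Z[8]=1
i=9: min(r-i=1, Z[2]=0)=0; Z[9]=0
i=10: i≥r, start 0; Z[10]=0
i=11: i≥r, start 0; Z[11]=0
i=12: i≥r, start 0; Z[12]=2 extend→box=[12,14)
i=13: min(r-i=1, Z[1]=1)=1; Z[13]=1

[14, 1, 0, 0, 0, 0, 2, 3, 1, 0, 0, 0, 2, 1]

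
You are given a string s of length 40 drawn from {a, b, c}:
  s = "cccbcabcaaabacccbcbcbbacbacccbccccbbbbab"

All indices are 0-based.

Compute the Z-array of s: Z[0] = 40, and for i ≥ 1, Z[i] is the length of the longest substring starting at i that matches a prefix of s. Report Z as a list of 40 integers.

Z[0]=40
i=1: outside box; Z[1]=2 grow→box=[1,3)
i=2: min(r-i=1, Z[1]=2)=1; Z[2]=1
i=3: outside box; Z[3]=0
i=4: outside box; Z[4]=1 grow→box=[4,5)
i=5: outside box; Z[5]=0
i=6: outside box; Z[6]=0
i=7: outside box; Z[7]=1 grow→box=[7,8)
i=8: outside box; Z[8]=0
i=9: outside box; Z[9]=0
i=10: outside box; Z[10]=0
i=11: outside box; Z[11]=0
i=12: outside box; Z[12]=0
i=13: outside box; Z[13]=5 grow→box=[13,18)
i=14: min(r-i=4, Z[1]=2)=2; Z[14]=2
i=15: min(r-i=3, Z[2]=1)=1; Z[15]=1
i=16: min(r-i=2, Z[3]=0)=0; Z[16]=0
i=17: min(r-i=1, Z[4]=1)=1; Z[17]=1
i=18: outside box; Z[18]=0
i=19: outside box; Z[19]=1 grow→box=[19,20)
i=20: outside box; Z[20]=0
i=21: outside box; Z[21]=0
i=22: outside box; Z[22]=0
i=23: outside box; Z[23]=1 grow→box=[23,24)
i=24: outside box; Z[24]=0
i=25: outside box; Z[25]=0
i=26: outside box; Z[26]=5 grow→box=[26,31)
i=27: min(r-i=4, Z[1]=2)=2; Z[27]=2
i=28: min(r-i=3, Z[2]=1)=1; Z[28]=1
i=29: min(r-i=2, Z[3]=0)=0; Z[29]=0
i=30: min(r-i=1, Z[4]=1)=1; Z[30]=3 grow→box=[30,33)
i=31: min(r-i=2, Z[1]=2)=2; Z[31]=4 grow→box=[31,35)
i=32: min(r-i=3, Z[1]=2)=2; Z[32]=2
i=33: min(r-i=2, Z[2]=1)=1; Z[33]=1
i=34: min(r-i=1, Z[3]=0)=0; Z[34]=0
i=35: outside box; Z[35]=0
i=36: outside box; Z[36]=0
i=37: outside box; Z[37]=0
i=38: outside box; Z[38]=0
i=39: outside box; Z[39]=0

[40, 2, 1, 0, 1, 0, 0, 1, 0, 0, 0, 0, 0, 5, 2, 1, 0, 1, 0, 1, 0, 0, 0, 1, 0, 0, 5, 2, 1, 0, 3, 4, 2, 1, 0, 0, 0, 0, 0, 0]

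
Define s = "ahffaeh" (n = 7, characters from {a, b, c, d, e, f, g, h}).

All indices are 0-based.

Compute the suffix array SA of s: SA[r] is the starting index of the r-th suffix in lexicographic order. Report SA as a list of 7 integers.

[4, 0, 5, 3, 2, 6, 1]

sorted suffixes:
  #0 SA[0]=4  'aeh'
  #1 SA[1]=0  'ahffaeh'
  #2 SA[2]=5  'eh'
  #3 SA[3]=3  'faeh'
  #4 SA[4]=2  'ffaeh'
  #5 SA[5]=6  'h'
  #6 SA[6]=1  'hffaeh'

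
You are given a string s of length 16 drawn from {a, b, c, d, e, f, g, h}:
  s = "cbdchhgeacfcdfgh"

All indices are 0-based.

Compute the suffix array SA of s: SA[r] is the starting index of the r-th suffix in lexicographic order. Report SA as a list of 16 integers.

[8, 1, 0, 11, 9, 3, 2, 12, 7, 10, 13, 6, 14, 15, 5, 4]

rank | idx | suffix
   0 |   8 | acfcdfgh
   1 |   1 | bdchhgeacfcdfgh
   2 |   0 | cbdchhgeacfcdfgh
   3 |  11 | cdfgh
   4 |   9 | cfcdfgh
   5 |   3 | chhgeacfcdfgh
   6 |   2 | dchhgeacfcdfgh
   7 |  12 | dfgh
   8 |   7 | eacfcdfgh
   9 |  10 | fcdfgh
  10 |  13 | fgh
  11 |   6 | geacfcdfgh
  12 |  14 | gh
  13 |  15 | h
  14 |   5 | hgeacfcdfgh
  15 |   4 | hhgeacfcdfgh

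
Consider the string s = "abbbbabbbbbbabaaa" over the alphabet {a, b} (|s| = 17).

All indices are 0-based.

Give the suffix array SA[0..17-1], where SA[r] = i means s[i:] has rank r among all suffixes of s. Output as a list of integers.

[16, 15, 14, 12, 0, 5, 13, 11, 4, 10, 3, 9, 2, 8, 1, 7, 6]

sorted suffixes:
  #0 SA[0]=16  'a'
  #1 SA[1]=15  'aa'
  #2 SA[2]=14  'aaa'
  #3 SA[3]=12  'abaaa'
  #4 SA[4]=0  'abbbbabbbbbbabaaa'
  #5 SA[5]=5  'abbbbbbabaaa'
  #6 SA[6]=13  'baaa'
  #7 SA[7]=11  'babaaa'
  #8 SA[8]=4  'babbbbbbabaaa'
  #9 SA[9]=10  'bbabaaa'
  #10 SA[10]=3  'bbabbbbbbabaaa'
  #11 SA[11]=9  'bbbabaaa'
  #12 SA[12]=2  'bbbabbbbbbabaaa'
  #13 SA[13]=8  'bbbbabaaa'
  #14 SA[14]=1  'bbbbabbbbbbabaaa'
  #15 SA[15]=7  'bbbbbabaaa'
  #16 SA[16]=6  'bbbbbbabaaa'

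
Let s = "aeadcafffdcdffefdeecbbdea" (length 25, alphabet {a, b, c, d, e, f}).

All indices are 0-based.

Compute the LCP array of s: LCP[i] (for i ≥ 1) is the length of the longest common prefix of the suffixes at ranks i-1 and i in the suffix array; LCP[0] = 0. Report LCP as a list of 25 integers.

[0, 1, 1, 1, 0, 1, 0, 1, 1, 0, 2, 1, 2, 1, 0, 2, 1, 1, 1, 0, 2, 1, 1, 2, 2]

sorted suffixes:
  #0 SA[0]=24  'a'
  #1 SA[1]=2  'adcafffdcdffefdeecbbdea'
  #2 SA[2]=0  'aeadcafffdcdffefdeecbbdea'
  #3 SA[3]=5  'afffdcdffefdeecbbdea'
  #4 SA[4]=20  'bbdea'
  #5 SA[5]=21  'bdea'
  #6 SA[6]=4  'cafffdcdffefdeecbbdea'
  #7 SA[7]=19  'cbbdea'
  #8 SA[8]=10  'cdffefdeecbbdea'
  #9 SA[9]=3  'dcafffdcdffefdeecbbdea'
  #10 SA[10]=9  'dcdffefdeecbbdea'
  #11 SA[11]=22  'dea'
  #12 SA[12]=16  'deecbbdea'
  #13 SA[13]=11  'dffefdeecbbdea'
  #14 SA[14]=23  'ea'
  #15 SA[15]=1  'eadcafffdcdffefdeecbbdea'
  #16 SA[16]=18  'ecbbdea'
  #17 SA[17]=17  'eecbbdea'
  #18 SA[18]=14  'efdeecbbdea'
  #19 SA[19]=8  'fdcdffefdeecbbdea'
  #20 SA[20]=15  'fdeecbbdea'
  #21 SA[21]=13  'fefdeecbbdea'
  #22 SA[22]=7  'ffdcdffefdeecbbdea'
  #23 SA[23]=12  'ffefdeecbbdea'
  #24 SA[24]=6  'fffdcdffefdeecbbdea'

SA = [24, 2, 0, 5, 20, 21, 4, 19, 10, 3, 9, 22, 16, 11, 23, 1, 18, 17, 14, 8, 15, 13, 7, 12, 6]
i: (SA[i-1],SA[i]) lcp shared
  1: (24,2) 1 'a'
  2: (2,0) 1 'a'
  3: (0,5) 1 'a'
  4: (5,20) 0 ''
  5: (20,21) 1 'b'
  6: (21,4) 0 ''
  7: (4,19) 1 'c'
  8: (19,10) 1 'c'
  9: (10,3) 0 ''
  10: (3,9) 2 'dc'
  11: (9,22) 1 'd'
  12: (22,16) 2 'de'
  13: (16,11) 1 'd'
  14: (11,23) 0 ''
  15: (23,1) 2 'ea'
  16: (1,18) 1 'e'
  17: (18,17) 1 'e'
  18: (17,14) 1 'e'
  19: (14,8) 0 ''
  20: (8,15) 2 'fd'
  21: (15,13) 1 'f'
  22: (13,7) 1 'f'
  23: (7,12) 2 'ff'
  24: (12,6) 2 'ff'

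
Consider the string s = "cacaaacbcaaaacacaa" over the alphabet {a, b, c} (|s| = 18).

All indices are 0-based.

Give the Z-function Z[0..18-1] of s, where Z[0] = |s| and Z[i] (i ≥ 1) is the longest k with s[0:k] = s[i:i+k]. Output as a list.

[18, 0, 2, 0, 0, 0, 1, 0, 2, 0, 0, 0, 0, 5, 0, 2, 0, 0]

Z[0]=18
i=1: outside box; Z[1]=0
i=2: outside box; Z[2]=2 scan→box=[2,4)
i=3: min(r-i=1, Z[1]=0)=0; Z[3]=0
i=4: outside box; Z[4]=0
i=5: outside box; Z[5]=0
i=6: outside box; Z[6]=1 scan→box=[6,7)
i=7: outside box; Z[7]=0
i=8: outside box; Z[8]=2 scan→box=[8,10)
i=9: min(r-i=1, Z[1]=0)=0; Z[9]=0
i=10: outside box; Z[10]=0
i=11: outside box; Z[11]=0
i=12: outside box; Z[12]=0
i=13: outside box; Z[13]=5 scan→box=[13,18)
i=14: min(r-i=4, Z[1]=0)=0; Z[14]=0
i=15: min(r-i=3, Z[2]=2)=2; Z[15]=2
i=16: min(r-i=2, Z[3]=0)=0; Z[16]=0
i=17: min(r-i=1, Z[4]=0)=0; Z[17]=0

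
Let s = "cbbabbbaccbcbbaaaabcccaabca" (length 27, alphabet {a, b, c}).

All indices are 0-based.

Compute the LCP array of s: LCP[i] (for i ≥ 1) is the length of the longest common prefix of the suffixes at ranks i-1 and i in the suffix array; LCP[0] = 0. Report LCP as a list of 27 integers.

[0, 1, 3, 2, 4, 1, 2, 3, 1, 0, 2, 2, 1, 3, 3, 2, 1, 2, 2, 0, 2, 1, 4, 2, 1, 2, 2]

sorted suffixes:
  #0 SA[0]=26  'a'
  #1 SA[1]=14  'aaaabcccaabca'
  #2 SA[2]=15  'aaabcccaabca'
  #3 SA[3]=22  'aabca'
  #4 SA[4]=16  'aabcccaabca'
  #5 SA[5]=3  'abbbaccbcbbaaaabcccaabca'
  #6 SA[6]=23  'abca'
  #7 SA[7]=17  'abcccaabca'
  #8 SA[8]=7  'accbcbbaaaabcccaabca'
  #9 SA[9]=13  'baaaabcccaabca'
  #10 SA[10]=2  'babbbaccbcbbaaaabcccaabca'
  #11 SA[11]=6  'baccbcbbaaaabcccaabca'
  #12 SA[12]=12  'bbaaaabcccaabca'
  #13 SA[13]=1  'bbabbbaccbcbbaaaabcccaabca'
  #14 SA[14]=5  'bbaccbcbbaaaabcccaabca'
  #15 SA[15]=4  'bbbaccbcbbaaaabcccaabca'
  #16 SA[16]=24  'bca'
  #17 SA[17]=10  'bcbbaaaabcccaabca'
  #18 SA[18]=18  'bcccaabca'
  #19 SA[19]=25  'ca'
  #20 SA[20]=21  'caabca'
  #21 SA[21]=11  'cbbaaaabcccaabca'
  #22 SA[22]=0  'cbbabbbaccbcbbaaaabcccaabca'
  #23 SA[23]=9  'cbcbbaaaabcccaabca'
  #24 SA[24]=20  'ccaabca'
  #25 SA[25]=8  'ccbcbbaaaabcccaabca'
  #26 SA[26]=19  'cccaabca'

SA = [26, 14, 15, 22, 16, 3, 23, 17, 7, 13, 2, 6, 12, 1, 5, 4, 24, 10, 18, 25, 21, 11, 0, 9, 20, 8, 19]
rank  pair      lcp
   1  s[26:],s[14:]  1  'a'
   2  s[14:],s[15:]  3  'aaa'
   3  s[15:],s[22:]  2  'aa'
   4  s[22:],s[16:]  4  'aabc'
   5  s[16:],s[3:]  1  'a'
   6  s[3:],s[23:]  2  'ab'
   7  s[23:],s[17:]  3  'abc'
   8  s[17:],s[7:]  1  'a'
   9  s[7:],s[13:]  0  ''
  10  s[13:],s[2:]  2  'ba'
  11  s[2:],s[6:]  2  'ba'
  12  s[6:],s[12:]  1  'b'
  13  s[12:],s[1:]  3  'bba'
  14  s[1:],s[5:]  3  'bba'
  15  s[5:],s[4:]  2  'bb'
  16  s[4:],s[24:]  1  'b'
  17  s[24:],s[10:]  2  'bc'
  18  s[10:],s[18:]  2  'bc'
  19  s[18:],s[25:]  0  ''
  20  s[25:],s[21:]  2  'ca'
  21  s[21:],s[11:]  1  'c'
  22  s[11:],s[0:]  4  'cbba'
  23  s[0:],s[9:]  2  'cb'
  24  s[9:],s[20:]  1  'c'
  25  s[20:],s[8:]  2  'cc'
  26  s[8:],s[19:]  2  'cc'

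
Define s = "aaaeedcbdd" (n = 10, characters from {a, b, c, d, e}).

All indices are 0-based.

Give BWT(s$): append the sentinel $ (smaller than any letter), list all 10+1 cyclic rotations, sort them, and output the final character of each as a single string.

rank  rotation     last
    0  $aaaeedcbdd  d
    1  aaaeedcbdd$  $
    2  aaeedcbdd$a  a
    3  aeedcbdd$aa  a
    4  bdd$aaaeedc  c
    5  cbdd$aaaeed  d
    6  d$aaaeedcbd  d
    7  dcbdd$aaaee  e
    8  dd$aaaeedcb  b
    9  edcbdd$aaae  e
   10  eedcbdd$aaa  a

d$aacddebea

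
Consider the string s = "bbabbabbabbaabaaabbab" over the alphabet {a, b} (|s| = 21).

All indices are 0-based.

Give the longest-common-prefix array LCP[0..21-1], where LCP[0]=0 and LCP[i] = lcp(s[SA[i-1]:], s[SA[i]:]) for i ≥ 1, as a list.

[0, 2, 3, 1, 2, 2, 4, 5, 7, 0, 1, 3, 2, 3, 5, 8, 1, 3, 4, 6, 9]

rank→(start, suffix):
  0 → (14, 'aaabbab')
  1 → (11, 'aabaaabbab')
  2 → (15, 'aabbab')
  3 → (19, 'ab')
  4 → (12, 'abaaabbab')
  5 → (8, 'abbaabaaabbab')
  6 → (16, 'abbab')
  7 → (5, 'abbabbaabaaabbab')
  8 → (2, 'abbabbabbaabaaabbab')
  9 → (20, 'b')
  10 → (13, 'baaabbab')
  11 → (10, 'baabaaabbab')
  12 → (18, 'bab')
  13 → (7, 'babbaabaaabbab')
  14 → (4, 'babbabbaabaaabbab')
  15 → (1, 'babbabbabbaabaaabbab')
  16 → (9, 'bbaabaaabbab')
  17 → (17, 'bbab')
  18 → (6, 'bbabbaabaaabbab')
  19 → (3, 'bbabbabbaabaaabbab')
  20 → (0, 'bbabbabbabbaabaaabbab')

SA = [14, 11, 15, 19, 12, 8, 16, 5, 2, 20, 13, 10, 18, 7, 4, 1, 9, 17, 6, 3, 0]
[i] adj suffixes → lcp
  [1] 14/11 → 2 ('aa')
  [2] 11/15 → 3 ('aab')
  [3] 15/19 → 1 ('a')
  [4] 19/12 → 2 ('ab')
  [5] 12/8 → 2 ('ab')
  [6] 8/16 → 4 ('abba')
  [7] 16/5 → 5 ('abbab')
  [8] 5/2 → 7 ('abbabba')
  [9] 2/20 → 0 ('')
  [10] 20/13 → 1 ('b')
  [11] 13/10 → 3 ('baa')
  [12] 10/18 → 2 ('ba')
  [13] 18/7 → 3 ('bab')
  [14] 7/4 → 5 ('babba')
  [15] 4/1 → 8 ('babbabba')
  [16] 1/9 → 1 ('b')
  [17] 9/17 → 3 ('bba')
  [18] 17/6 → 4 ('bbab')
  [19] 6/3 → 6 ('bbabba')
  [20] 3/0 → 9 ('bbabbabba')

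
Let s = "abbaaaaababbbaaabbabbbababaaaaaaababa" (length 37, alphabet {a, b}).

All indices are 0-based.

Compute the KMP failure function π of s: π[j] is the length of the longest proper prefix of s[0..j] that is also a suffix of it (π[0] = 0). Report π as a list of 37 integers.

π[0] = 0
j=1 s[j]='b': π[1]=0 (border '')
j=2 s[j]='b': π[2]=0 (border '')
j=3 s[j]='a': π[3]=1 (border 'a')
j=4 s[j]='a': k: 1→0; π[4]=1 (border 'a')
j=5 s[j]='a': k: 1→0; π[5]=1 (border 'a')
j=6 s[j]='a': k: 1→0; π[6]=1 (border 'a')
j=7 s[j]='a': k: 1→0; π[7]=1 (border 'a')
j=8 s[j]='b': π[8]=2 (border 'ab')
j=9 s[j]='a': k: 2→0; π[9]=1 (border 'a')
j=10 s[j]='b': π[10]=2 (border 'ab')
j=11 s[j]='b': π[11]=3 (border 'abb')
j=12 s[j]='b': k: 3→0; π[12]=0 (border '')
j=13 s[j]='a': π[13]=1 (border 'a')
j=14 s[j]='a': k: 1→0; π[14]=1 (border 'a')
j=15 s[j]='a': k: 1→0; π[15]=1 (border 'a')
j=16 s[j]='b': π[16]=2 (border 'ab')
j=17 s[j]='b': π[17]=3 (border 'abb')
j=18 s[j]='a': π[18]=4 (border 'abba')
j=19 s[j]='b': k: 4→1; π[19]=2 (border 'ab')
j=20 s[j]='b': π[20]=3 (border 'abb')
j=21 s[j]='b': k: 3→0; π[21]=0 (border '')
j=22 s[j]='a': π[22]=1 (border 'a')
j=23 s[j]='b': π[23]=2 (border 'ab')
j=24 s[j]='a': k: 2→0; π[24]=1 (border 'a')
j=25 s[j]='b': π[25]=2 (border 'ab')
j=26 s[j]='a': k: 2→0; π[26]=1 (border 'a')
j=27 s[j]='a': k: 1→0; π[27]=1 (border 'a')
j=28 s[j]='a': k: 1→0; π[28]=1 (border 'a')
j=29 s[j]='a': k: 1→0; π[29]=1 (border 'a')
j=30 s[j]='a': k: 1→0; π[30]=1 (border 'a')
j=31 s[j]='a': k: 1→0; π[31]=1 (border 'a')
j=32 s[j]='a': k: 1→0; π[32]=1 (border 'a')
j=33 s[j]='b': π[33]=2 (border 'ab')
j=34 s[j]='a': k: 2→0; π[34]=1 (border 'a')
j=35 s[j]='b': π[35]=2 (border 'ab')
j=36 s[j]='a': k: 2→0; π[36]=1 (border 'a')

[0, 0, 0, 1, 1, 1, 1, 1, 2, 1, 2, 3, 0, 1, 1, 1, 2, 3, 4, 2, 3, 0, 1, 2, 1, 2, 1, 1, 1, 1, 1, 1, 1, 2, 1, 2, 1]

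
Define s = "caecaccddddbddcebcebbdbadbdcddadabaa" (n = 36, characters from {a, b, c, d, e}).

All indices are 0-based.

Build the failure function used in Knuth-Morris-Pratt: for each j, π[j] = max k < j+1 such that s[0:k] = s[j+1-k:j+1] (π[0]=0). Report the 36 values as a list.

[0, 0, 0, 1, 2, 1, 1, 0, 0, 0, 0, 0, 0, 0, 1, 0, 0, 1, 0, 0, 0, 0, 0, 0, 0, 0, 0, 1, 0, 0, 0, 0, 0, 0, 0, 0]

π[0] = 0
j=1 s[j]='a': π[1]=0 (border '')
j=2 s[j]='e': π[2]=0 (border '')
j=3 s[j]='c': π[3]=1 (border 'c')
j=4 s[j]='a': π[4]=2 (border 'ca')
j=5 s[j]='c': k: 2→0; π[5]=1 (border 'c')
j=6 s[j]='c': k: 1→0; π[6]=1 (border 'c')
j=7 s[j]='d': k: 1→0; π[7]=0 (border '')
j=8 s[j]='d': π[8]=0 (border '')
j=9 s[j]='d': π[9]=0 (border '')
j=10 s[j]='d': π[10]=0 (border '')
j=11 s[j]='b': π[11]=0 (border '')
j=12 s[j]='d': π[12]=0 (border '')
j=13 s[j]='d': π[13]=0 (border '')
j=14 s[j]='c': π[14]=1 (border 'c')
j=15 s[j]='e': k: 1→0; π[15]=0 (border '')
j=16 s[j]='b': π[16]=0 (border '')
j=17 s[j]='c': π[17]=1 (border 'c')
j=18 s[j]='e': k: 1→0; π[18]=0 (border '')
j=19 s[j]='b': π[19]=0 (border '')
j=20 s[j]='b': π[20]=0 (border '')
j=21 s[j]='d': π[21]=0 (border '')
j=22 s[j]='b': π[22]=0 (border '')
j=23 s[j]='a': π[23]=0 (border '')
j=24 s[j]='d': π[24]=0 (border '')
j=25 s[j]='b': π[25]=0 (border '')
j=26 s[j]='d': π[26]=0 (border '')
j=27 s[j]='c': π[27]=1 (border 'c')
j=28 s[j]='d': k: 1→0; π[28]=0 (border '')
j=29 s[j]='d': π[29]=0 (border '')
j=30 s[j]='a': π[30]=0 (border '')
j=31 s[j]='d': π[31]=0 (border '')
j=32 s[j]='a': π[32]=0 (border '')
j=33 s[j]='b': π[33]=0 (border '')
j=34 s[j]='a': π[34]=0 (border '')
j=35 s[j]='a': π[35]=0 (border '')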